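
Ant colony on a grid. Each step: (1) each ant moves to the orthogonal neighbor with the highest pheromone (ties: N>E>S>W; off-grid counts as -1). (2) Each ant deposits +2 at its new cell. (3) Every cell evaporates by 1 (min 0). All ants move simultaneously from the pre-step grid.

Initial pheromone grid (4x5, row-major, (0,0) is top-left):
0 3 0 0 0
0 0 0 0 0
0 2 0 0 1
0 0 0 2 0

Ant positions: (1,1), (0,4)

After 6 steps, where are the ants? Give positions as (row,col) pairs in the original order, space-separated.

Step 1: ant0:(1,1)->N->(0,1) | ant1:(0,4)->S->(1,4)
  grid max=4 at (0,1)
Step 2: ant0:(0,1)->E->(0,2) | ant1:(1,4)->N->(0,4)
  grid max=3 at (0,1)
Step 3: ant0:(0,2)->W->(0,1) | ant1:(0,4)->S->(1,4)
  grid max=4 at (0,1)
Step 4: ant0:(0,1)->E->(0,2) | ant1:(1,4)->N->(0,4)
  grid max=3 at (0,1)
Step 5: ant0:(0,2)->W->(0,1) | ant1:(0,4)->S->(1,4)
  grid max=4 at (0,1)
Step 6: ant0:(0,1)->E->(0,2) | ant1:(1,4)->N->(0,4)
  grid max=3 at (0,1)

(0,2) (0,4)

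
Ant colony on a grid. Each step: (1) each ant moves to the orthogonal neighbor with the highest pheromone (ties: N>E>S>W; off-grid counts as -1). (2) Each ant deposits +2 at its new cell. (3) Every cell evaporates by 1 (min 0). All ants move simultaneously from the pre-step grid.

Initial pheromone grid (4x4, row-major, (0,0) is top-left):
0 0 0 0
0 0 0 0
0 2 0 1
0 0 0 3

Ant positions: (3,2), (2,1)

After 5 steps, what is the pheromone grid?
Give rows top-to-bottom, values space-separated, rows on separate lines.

After step 1: ants at (3,3),(1,1)
  0 0 0 0
  0 1 0 0
  0 1 0 0
  0 0 0 4
After step 2: ants at (2,3),(2,1)
  0 0 0 0
  0 0 0 0
  0 2 0 1
  0 0 0 3
After step 3: ants at (3,3),(1,1)
  0 0 0 0
  0 1 0 0
  0 1 0 0
  0 0 0 4
After step 4: ants at (2,3),(2,1)
  0 0 0 0
  0 0 0 0
  0 2 0 1
  0 0 0 3
After step 5: ants at (3,3),(1,1)
  0 0 0 0
  0 1 0 0
  0 1 0 0
  0 0 0 4

0 0 0 0
0 1 0 0
0 1 0 0
0 0 0 4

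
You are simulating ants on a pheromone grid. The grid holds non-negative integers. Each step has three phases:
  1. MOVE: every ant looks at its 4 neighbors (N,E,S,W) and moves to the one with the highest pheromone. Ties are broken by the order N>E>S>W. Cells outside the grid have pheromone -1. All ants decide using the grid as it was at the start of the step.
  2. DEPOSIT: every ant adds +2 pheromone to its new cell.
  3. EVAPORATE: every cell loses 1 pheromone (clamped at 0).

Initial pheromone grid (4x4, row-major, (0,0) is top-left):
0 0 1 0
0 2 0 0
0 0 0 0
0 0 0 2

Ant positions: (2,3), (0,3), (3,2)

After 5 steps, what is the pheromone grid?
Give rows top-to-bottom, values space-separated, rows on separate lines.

After step 1: ants at (3,3),(0,2),(3,3)
  0 0 2 0
  0 1 0 0
  0 0 0 0
  0 0 0 5
After step 2: ants at (2,3),(0,3),(2,3)
  0 0 1 1
  0 0 0 0
  0 0 0 3
  0 0 0 4
After step 3: ants at (3,3),(0,2),(3,3)
  0 0 2 0
  0 0 0 0
  0 0 0 2
  0 0 0 7
After step 4: ants at (2,3),(0,3),(2,3)
  0 0 1 1
  0 0 0 0
  0 0 0 5
  0 0 0 6
After step 5: ants at (3,3),(0,2),(3,3)
  0 0 2 0
  0 0 0 0
  0 0 0 4
  0 0 0 9

0 0 2 0
0 0 0 0
0 0 0 4
0 0 0 9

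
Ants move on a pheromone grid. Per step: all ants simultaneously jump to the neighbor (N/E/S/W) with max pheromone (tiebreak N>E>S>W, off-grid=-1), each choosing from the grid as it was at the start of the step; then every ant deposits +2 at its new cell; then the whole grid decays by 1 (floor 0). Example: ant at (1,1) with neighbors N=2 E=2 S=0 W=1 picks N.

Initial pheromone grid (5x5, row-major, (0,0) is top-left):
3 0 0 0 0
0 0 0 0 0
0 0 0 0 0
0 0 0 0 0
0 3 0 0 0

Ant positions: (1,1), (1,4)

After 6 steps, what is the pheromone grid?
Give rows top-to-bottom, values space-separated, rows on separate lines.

After step 1: ants at (0,1),(0,4)
  2 1 0 0 1
  0 0 0 0 0
  0 0 0 0 0
  0 0 0 0 0
  0 2 0 0 0
After step 2: ants at (0,0),(1,4)
  3 0 0 0 0
  0 0 0 0 1
  0 0 0 0 0
  0 0 0 0 0
  0 1 0 0 0
After step 3: ants at (0,1),(0,4)
  2 1 0 0 1
  0 0 0 0 0
  0 0 0 0 0
  0 0 0 0 0
  0 0 0 0 0
After step 4: ants at (0,0),(1,4)
  3 0 0 0 0
  0 0 0 0 1
  0 0 0 0 0
  0 0 0 0 0
  0 0 0 0 0
After step 5: ants at (0,1),(0,4)
  2 1 0 0 1
  0 0 0 0 0
  0 0 0 0 0
  0 0 0 0 0
  0 0 0 0 0
After step 6: ants at (0,0),(1,4)
  3 0 0 0 0
  0 0 0 0 1
  0 0 0 0 0
  0 0 0 0 0
  0 0 0 0 0

3 0 0 0 0
0 0 0 0 1
0 0 0 0 0
0 0 0 0 0
0 0 0 0 0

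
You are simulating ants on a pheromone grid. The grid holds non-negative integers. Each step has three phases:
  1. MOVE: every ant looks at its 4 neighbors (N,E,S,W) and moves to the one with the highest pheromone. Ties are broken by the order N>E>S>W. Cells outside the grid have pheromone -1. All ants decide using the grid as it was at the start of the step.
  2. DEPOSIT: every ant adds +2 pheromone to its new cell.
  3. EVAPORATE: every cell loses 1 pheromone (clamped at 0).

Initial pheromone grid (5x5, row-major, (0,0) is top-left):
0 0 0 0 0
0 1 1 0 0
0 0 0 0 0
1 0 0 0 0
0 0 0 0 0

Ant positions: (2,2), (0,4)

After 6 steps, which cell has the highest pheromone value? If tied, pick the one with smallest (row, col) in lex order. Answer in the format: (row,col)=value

Step 1: ant0:(2,2)->N->(1,2) | ant1:(0,4)->S->(1,4)
  grid max=2 at (1,2)
Step 2: ant0:(1,2)->N->(0,2) | ant1:(1,4)->N->(0,4)
  grid max=1 at (0,2)
Step 3: ant0:(0,2)->S->(1,2) | ant1:(0,4)->S->(1,4)
  grid max=2 at (1,2)
Step 4: ant0:(1,2)->N->(0,2) | ant1:(1,4)->N->(0,4)
  grid max=1 at (0,2)
Step 5: ant0:(0,2)->S->(1,2) | ant1:(0,4)->S->(1,4)
  grid max=2 at (1,2)
Step 6: ant0:(1,2)->N->(0,2) | ant1:(1,4)->N->(0,4)
  grid max=1 at (0,2)
Final grid:
  0 0 1 0 1
  0 0 1 0 0
  0 0 0 0 0
  0 0 0 0 0
  0 0 0 0 0
Max pheromone 1 at (0,2)

Answer: (0,2)=1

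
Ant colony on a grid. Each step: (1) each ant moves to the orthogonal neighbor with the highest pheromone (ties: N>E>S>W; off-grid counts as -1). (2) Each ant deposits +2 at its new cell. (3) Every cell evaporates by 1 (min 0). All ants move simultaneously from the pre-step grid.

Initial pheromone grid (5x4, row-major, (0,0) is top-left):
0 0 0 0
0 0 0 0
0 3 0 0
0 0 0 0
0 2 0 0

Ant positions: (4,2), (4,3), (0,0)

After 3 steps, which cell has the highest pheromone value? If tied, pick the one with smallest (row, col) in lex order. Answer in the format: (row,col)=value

Answer: (4,1)=3

Derivation:
Step 1: ant0:(4,2)->W->(4,1) | ant1:(4,3)->N->(3,3) | ant2:(0,0)->E->(0,1)
  grid max=3 at (4,1)
Step 2: ant0:(4,1)->N->(3,1) | ant1:(3,3)->N->(2,3) | ant2:(0,1)->E->(0,2)
  grid max=2 at (4,1)
Step 3: ant0:(3,1)->S->(4,1) | ant1:(2,3)->N->(1,3) | ant2:(0,2)->E->(0,3)
  grid max=3 at (4,1)
Final grid:
  0 0 0 1
  0 0 0 1
  0 0 0 0
  0 0 0 0
  0 3 0 0
Max pheromone 3 at (4,1)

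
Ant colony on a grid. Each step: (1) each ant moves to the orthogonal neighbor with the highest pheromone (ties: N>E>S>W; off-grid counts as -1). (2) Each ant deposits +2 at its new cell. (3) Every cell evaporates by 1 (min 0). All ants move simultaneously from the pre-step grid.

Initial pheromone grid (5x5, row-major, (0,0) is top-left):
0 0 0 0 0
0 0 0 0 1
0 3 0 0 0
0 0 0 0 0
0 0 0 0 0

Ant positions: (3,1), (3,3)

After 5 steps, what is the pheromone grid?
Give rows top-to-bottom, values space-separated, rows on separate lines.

After step 1: ants at (2,1),(2,3)
  0 0 0 0 0
  0 0 0 0 0
  0 4 0 1 0
  0 0 0 0 0
  0 0 0 0 0
After step 2: ants at (1,1),(1,3)
  0 0 0 0 0
  0 1 0 1 0
  0 3 0 0 0
  0 0 0 0 0
  0 0 0 0 0
After step 3: ants at (2,1),(0,3)
  0 0 0 1 0
  0 0 0 0 0
  0 4 0 0 0
  0 0 0 0 0
  0 0 0 0 0
After step 4: ants at (1,1),(0,4)
  0 0 0 0 1
  0 1 0 0 0
  0 3 0 0 0
  0 0 0 0 0
  0 0 0 0 0
After step 5: ants at (2,1),(1,4)
  0 0 0 0 0
  0 0 0 0 1
  0 4 0 0 0
  0 0 0 0 0
  0 0 0 0 0

0 0 0 0 0
0 0 0 0 1
0 4 0 0 0
0 0 0 0 0
0 0 0 0 0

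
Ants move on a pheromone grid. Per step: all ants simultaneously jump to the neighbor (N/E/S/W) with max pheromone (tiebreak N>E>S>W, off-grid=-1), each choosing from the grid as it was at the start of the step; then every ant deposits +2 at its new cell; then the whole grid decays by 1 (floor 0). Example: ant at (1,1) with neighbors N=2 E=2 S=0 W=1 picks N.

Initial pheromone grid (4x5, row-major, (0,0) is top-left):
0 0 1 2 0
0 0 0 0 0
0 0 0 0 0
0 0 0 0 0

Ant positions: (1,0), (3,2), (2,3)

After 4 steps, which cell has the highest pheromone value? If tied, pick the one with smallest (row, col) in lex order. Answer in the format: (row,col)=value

Answer: (0,3)=6

Derivation:
Step 1: ant0:(1,0)->N->(0,0) | ant1:(3,2)->N->(2,2) | ant2:(2,3)->N->(1,3)
  grid max=1 at (0,0)
Step 2: ant0:(0,0)->E->(0,1) | ant1:(2,2)->N->(1,2) | ant2:(1,3)->N->(0,3)
  grid max=2 at (0,3)
Step 3: ant0:(0,1)->E->(0,2) | ant1:(1,2)->N->(0,2) | ant2:(0,3)->E->(0,4)
  grid max=3 at (0,2)
Step 4: ant0:(0,2)->E->(0,3) | ant1:(0,2)->E->(0,3) | ant2:(0,4)->W->(0,3)
  grid max=6 at (0,3)
Final grid:
  0 0 2 6 0
  0 0 0 0 0
  0 0 0 0 0
  0 0 0 0 0
Max pheromone 6 at (0,3)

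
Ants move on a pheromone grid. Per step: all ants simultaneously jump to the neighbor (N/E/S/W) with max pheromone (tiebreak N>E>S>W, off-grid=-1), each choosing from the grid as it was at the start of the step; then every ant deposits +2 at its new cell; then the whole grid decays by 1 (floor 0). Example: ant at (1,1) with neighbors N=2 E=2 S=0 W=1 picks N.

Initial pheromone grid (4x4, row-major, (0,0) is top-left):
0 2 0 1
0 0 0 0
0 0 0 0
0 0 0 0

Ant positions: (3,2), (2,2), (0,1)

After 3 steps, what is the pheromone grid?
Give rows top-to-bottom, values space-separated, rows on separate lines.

After step 1: ants at (2,2),(1,2),(0,2)
  0 1 1 0
  0 0 1 0
  0 0 1 0
  0 0 0 0
After step 2: ants at (1,2),(0,2),(1,2)
  0 0 2 0
  0 0 4 0
  0 0 0 0
  0 0 0 0
After step 3: ants at (0,2),(1,2),(0,2)
  0 0 5 0
  0 0 5 0
  0 0 0 0
  0 0 0 0

0 0 5 0
0 0 5 0
0 0 0 0
0 0 0 0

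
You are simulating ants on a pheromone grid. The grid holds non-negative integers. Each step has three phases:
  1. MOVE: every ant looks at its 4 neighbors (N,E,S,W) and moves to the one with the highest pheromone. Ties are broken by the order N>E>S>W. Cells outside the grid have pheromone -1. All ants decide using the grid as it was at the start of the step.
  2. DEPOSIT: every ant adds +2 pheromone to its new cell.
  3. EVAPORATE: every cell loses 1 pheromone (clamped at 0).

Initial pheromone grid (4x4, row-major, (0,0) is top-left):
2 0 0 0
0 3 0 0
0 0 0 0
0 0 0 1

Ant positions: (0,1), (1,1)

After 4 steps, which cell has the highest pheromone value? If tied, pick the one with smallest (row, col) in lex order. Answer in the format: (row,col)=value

Step 1: ant0:(0,1)->S->(1,1) | ant1:(1,1)->N->(0,1)
  grid max=4 at (1,1)
Step 2: ant0:(1,1)->N->(0,1) | ant1:(0,1)->S->(1,1)
  grid max=5 at (1,1)
Step 3: ant0:(0,1)->S->(1,1) | ant1:(1,1)->N->(0,1)
  grid max=6 at (1,1)
Step 4: ant0:(1,1)->N->(0,1) | ant1:(0,1)->S->(1,1)
  grid max=7 at (1,1)
Final grid:
  0 4 0 0
  0 7 0 0
  0 0 0 0
  0 0 0 0
Max pheromone 7 at (1,1)

Answer: (1,1)=7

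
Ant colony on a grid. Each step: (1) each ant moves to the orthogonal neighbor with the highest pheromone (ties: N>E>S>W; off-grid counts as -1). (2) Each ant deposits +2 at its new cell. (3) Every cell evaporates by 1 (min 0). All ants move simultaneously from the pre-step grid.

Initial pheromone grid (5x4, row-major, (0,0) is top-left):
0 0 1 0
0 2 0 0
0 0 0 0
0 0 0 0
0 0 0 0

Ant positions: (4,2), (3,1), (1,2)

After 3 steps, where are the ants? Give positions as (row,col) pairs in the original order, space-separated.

Step 1: ant0:(4,2)->N->(3,2) | ant1:(3,1)->N->(2,1) | ant2:(1,2)->W->(1,1)
  grid max=3 at (1,1)
Step 2: ant0:(3,2)->N->(2,2) | ant1:(2,1)->N->(1,1) | ant2:(1,1)->S->(2,1)
  grid max=4 at (1,1)
Step 3: ant0:(2,2)->W->(2,1) | ant1:(1,1)->S->(2,1) | ant2:(2,1)->N->(1,1)
  grid max=5 at (1,1)

(2,1) (2,1) (1,1)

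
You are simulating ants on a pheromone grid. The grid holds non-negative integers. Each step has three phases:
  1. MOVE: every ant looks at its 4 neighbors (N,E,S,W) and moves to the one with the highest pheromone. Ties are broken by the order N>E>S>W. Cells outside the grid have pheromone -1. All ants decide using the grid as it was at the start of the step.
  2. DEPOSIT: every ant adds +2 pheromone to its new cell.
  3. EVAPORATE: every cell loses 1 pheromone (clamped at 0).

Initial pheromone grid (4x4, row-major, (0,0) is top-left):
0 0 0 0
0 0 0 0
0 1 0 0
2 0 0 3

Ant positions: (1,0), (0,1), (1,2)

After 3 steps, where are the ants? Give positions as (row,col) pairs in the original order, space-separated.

Step 1: ant0:(1,0)->N->(0,0) | ant1:(0,1)->E->(0,2) | ant2:(1,2)->N->(0,2)
  grid max=3 at (0,2)
Step 2: ant0:(0,0)->E->(0,1) | ant1:(0,2)->E->(0,3) | ant2:(0,2)->E->(0,3)
  grid max=3 at (0,3)
Step 3: ant0:(0,1)->E->(0,2) | ant1:(0,3)->W->(0,2) | ant2:(0,3)->W->(0,2)
  grid max=7 at (0,2)

(0,2) (0,2) (0,2)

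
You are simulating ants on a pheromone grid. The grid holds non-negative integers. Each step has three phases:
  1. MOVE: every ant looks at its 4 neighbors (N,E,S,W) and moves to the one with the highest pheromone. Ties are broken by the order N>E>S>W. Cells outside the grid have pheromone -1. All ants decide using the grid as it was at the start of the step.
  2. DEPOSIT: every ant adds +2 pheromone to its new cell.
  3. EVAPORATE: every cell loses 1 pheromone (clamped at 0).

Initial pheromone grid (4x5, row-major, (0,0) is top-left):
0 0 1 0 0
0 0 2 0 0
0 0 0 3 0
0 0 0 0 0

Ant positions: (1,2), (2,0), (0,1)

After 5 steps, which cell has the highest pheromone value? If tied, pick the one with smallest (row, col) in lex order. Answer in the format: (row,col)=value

Step 1: ant0:(1,2)->N->(0,2) | ant1:(2,0)->N->(1,0) | ant2:(0,1)->E->(0,2)
  grid max=4 at (0,2)
Step 2: ant0:(0,2)->S->(1,2) | ant1:(1,0)->N->(0,0) | ant2:(0,2)->S->(1,2)
  grid max=4 at (1,2)
Step 3: ant0:(1,2)->N->(0,2) | ant1:(0,0)->E->(0,1) | ant2:(1,2)->N->(0,2)
  grid max=6 at (0,2)
Step 4: ant0:(0,2)->S->(1,2) | ant1:(0,1)->E->(0,2) | ant2:(0,2)->S->(1,2)
  grid max=7 at (0,2)
Step 5: ant0:(1,2)->N->(0,2) | ant1:(0,2)->S->(1,2) | ant2:(1,2)->N->(0,2)
  grid max=10 at (0,2)
Final grid:
  0 0 10 0 0
  0 0 7 0 0
  0 0 0 0 0
  0 0 0 0 0
Max pheromone 10 at (0,2)

Answer: (0,2)=10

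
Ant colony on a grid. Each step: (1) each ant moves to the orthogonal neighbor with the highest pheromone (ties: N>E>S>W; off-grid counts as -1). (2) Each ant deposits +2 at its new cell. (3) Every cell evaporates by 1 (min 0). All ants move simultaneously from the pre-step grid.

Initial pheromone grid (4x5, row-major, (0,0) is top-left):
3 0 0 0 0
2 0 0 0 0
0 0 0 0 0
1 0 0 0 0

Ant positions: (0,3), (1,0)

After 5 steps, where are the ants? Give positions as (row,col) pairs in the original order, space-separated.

Step 1: ant0:(0,3)->E->(0,4) | ant1:(1,0)->N->(0,0)
  grid max=4 at (0,0)
Step 2: ant0:(0,4)->S->(1,4) | ant1:(0,0)->S->(1,0)
  grid max=3 at (0,0)
Step 3: ant0:(1,4)->N->(0,4) | ant1:(1,0)->N->(0,0)
  grid max=4 at (0,0)
Step 4: ant0:(0,4)->S->(1,4) | ant1:(0,0)->S->(1,0)
  grid max=3 at (0,0)
Step 5: ant0:(1,4)->N->(0,4) | ant1:(1,0)->N->(0,0)
  grid max=4 at (0,0)

(0,4) (0,0)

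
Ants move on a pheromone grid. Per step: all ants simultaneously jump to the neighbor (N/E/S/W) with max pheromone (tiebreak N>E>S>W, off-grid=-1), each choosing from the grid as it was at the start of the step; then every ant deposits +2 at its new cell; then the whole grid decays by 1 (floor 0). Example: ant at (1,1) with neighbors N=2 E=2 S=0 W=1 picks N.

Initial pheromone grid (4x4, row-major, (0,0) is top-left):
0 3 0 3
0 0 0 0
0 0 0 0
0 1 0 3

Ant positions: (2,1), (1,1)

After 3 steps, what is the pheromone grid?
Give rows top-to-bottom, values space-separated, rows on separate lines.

After step 1: ants at (3,1),(0,1)
  0 4 0 2
  0 0 0 0
  0 0 0 0
  0 2 0 2
After step 2: ants at (2,1),(0,2)
  0 3 1 1
  0 0 0 0
  0 1 0 0
  0 1 0 1
After step 3: ants at (3,1),(0,1)
  0 4 0 0
  0 0 0 0
  0 0 0 0
  0 2 0 0

0 4 0 0
0 0 0 0
0 0 0 0
0 2 0 0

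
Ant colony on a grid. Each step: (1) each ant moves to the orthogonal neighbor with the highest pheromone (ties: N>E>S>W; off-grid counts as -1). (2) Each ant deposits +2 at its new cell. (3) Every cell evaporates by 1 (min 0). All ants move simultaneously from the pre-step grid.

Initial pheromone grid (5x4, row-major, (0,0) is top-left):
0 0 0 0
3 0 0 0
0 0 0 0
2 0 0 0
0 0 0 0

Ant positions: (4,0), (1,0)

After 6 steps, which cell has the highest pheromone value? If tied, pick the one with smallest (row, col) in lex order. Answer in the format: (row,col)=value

Answer: (1,0)=7

Derivation:
Step 1: ant0:(4,0)->N->(3,0) | ant1:(1,0)->N->(0,0)
  grid max=3 at (3,0)
Step 2: ant0:(3,0)->N->(2,0) | ant1:(0,0)->S->(1,0)
  grid max=3 at (1,0)
Step 3: ant0:(2,0)->N->(1,0) | ant1:(1,0)->S->(2,0)
  grid max=4 at (1,0)
Step 4: ant0:(1,0)->S->(2,0) | ant1:(2,0)->N->(1,0)
  grid max=5 at (1,0)
Step 5: ant0:(2,0)->N->(1,0) | ant1:(1,0)->S->(2,0)
  grid max=6 at (1,0)
Step 6: ant0:(1,0)->S->(2,0) | ant1:(2,0)->N->(1,0)
  grid max=7 at (1,0)
Final grid:
  0 0 0 0
  7 0 0 0
  5 0 0 0
  0 0 0 0
  0 0 0 0
Max pheromone 7 at (1,0)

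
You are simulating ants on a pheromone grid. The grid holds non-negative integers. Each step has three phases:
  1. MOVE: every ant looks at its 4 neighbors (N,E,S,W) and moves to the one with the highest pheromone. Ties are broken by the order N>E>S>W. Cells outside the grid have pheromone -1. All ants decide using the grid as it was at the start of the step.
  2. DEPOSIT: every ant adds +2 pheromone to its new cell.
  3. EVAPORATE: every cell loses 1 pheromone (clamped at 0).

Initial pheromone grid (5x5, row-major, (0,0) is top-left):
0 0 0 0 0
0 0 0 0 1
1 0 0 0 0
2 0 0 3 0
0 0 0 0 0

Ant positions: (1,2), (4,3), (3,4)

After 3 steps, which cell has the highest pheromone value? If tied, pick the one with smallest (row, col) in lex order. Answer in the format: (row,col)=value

Answer: (3,3)=8

Derivation:
Step 1: ant0:(1,2)->N->(0,2) | ant1:(4,3)->N->(3,3) | ant2:(3,4)->W->(3,3)
  grid max=6 at (3,3)
Step 2: ant0:(0,2)->E->(0,3) | ant1:(3,3)->N->(2,3) | ant2:(3,3)->N->(2,3)
  grid max=5 at (3,3)
Step 3: ant0:(0,3)->E->(0,4) | ant1:(2,3)->S->(3,3) | ant2:(2,3)->S->(3,3)
  grid max=8 at (3,3)
Final grid:
  0 0 0 0 1
  0 0 0 0 0
  0 0 0 2 0
  0 0 0 8 0
  0 0 0 0 0
Max pheromone 8 at (3,3)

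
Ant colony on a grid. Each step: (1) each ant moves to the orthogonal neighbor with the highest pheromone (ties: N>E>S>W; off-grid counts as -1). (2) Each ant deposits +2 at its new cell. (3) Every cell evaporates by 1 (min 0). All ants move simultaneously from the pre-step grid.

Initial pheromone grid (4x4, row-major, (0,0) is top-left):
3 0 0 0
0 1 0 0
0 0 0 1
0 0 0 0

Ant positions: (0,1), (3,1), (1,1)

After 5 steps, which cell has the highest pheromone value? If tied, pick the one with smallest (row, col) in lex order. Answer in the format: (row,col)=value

Answer: (0,0)=10

Derivation:
Step 1: ant0:(0,1)->W->(0,0) | ant1:(3,1)->N->(2,1) | ant2:(1,1)->N->(0,1)
  grid max=4 at (0,0)
Step 2: ant0:(0,0)->E->(0,1) | ant1:(2,1)->N->(1,1) | ant2:(0,1)->W->(0,0)
  grid max=5 at (0,0)
Step 3: ant0:(0,1)->W->(0,0) | ant1:(1,1)->N->(0,1) | ant2:(0,0)->E->(0,1)
  grid max=6 at (0,0)
Step 4: ant0:(0,0)->E->(0,1) | ant1:(0,1)->W->(0,0) | ant2:(0,1)->W->(0,0)
  grid max=9 at (0,0)
Step 5: ant0:(0,1)->W->(0,0) | ant1:(0,0)->E->(0,1) | ant2:(0,0)->E->(0,1)
  grid max=10 at (0,0)
Final grid:
  10 9 0 0
  0 0 0 0
  0 0 0 0
  0 0 0 0
Max pheromone 10 at (0,0)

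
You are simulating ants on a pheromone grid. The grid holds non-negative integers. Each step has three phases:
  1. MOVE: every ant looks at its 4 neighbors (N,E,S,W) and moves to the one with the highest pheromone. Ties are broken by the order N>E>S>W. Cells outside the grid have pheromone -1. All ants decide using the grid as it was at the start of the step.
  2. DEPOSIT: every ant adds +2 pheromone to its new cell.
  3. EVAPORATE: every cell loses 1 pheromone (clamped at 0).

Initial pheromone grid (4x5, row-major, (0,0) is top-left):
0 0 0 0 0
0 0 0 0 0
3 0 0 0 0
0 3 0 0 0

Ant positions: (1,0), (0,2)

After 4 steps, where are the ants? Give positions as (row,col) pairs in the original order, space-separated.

Step 1: ant0:(1,0)->S->(2,0) | ant1:(0,2)->E->(0,3)
  grid max=4 at (2,0)
Step 2: ant0:(2,0)->N->(1,0) | ant1:(0,3)->E->(0,4)
  grid max=3 at (2,0)
Step 3: ant0:(1,0)->S->(2,0) | ant1:(0,4)->S->(1,4)
  grid max=4 at (2,0)
Step 4: ant0:(2,0)->N->(1,0) | ant1:(1,4)->N->(0,4)
  grid max=3 at (2,0)

(1,0) (0,4)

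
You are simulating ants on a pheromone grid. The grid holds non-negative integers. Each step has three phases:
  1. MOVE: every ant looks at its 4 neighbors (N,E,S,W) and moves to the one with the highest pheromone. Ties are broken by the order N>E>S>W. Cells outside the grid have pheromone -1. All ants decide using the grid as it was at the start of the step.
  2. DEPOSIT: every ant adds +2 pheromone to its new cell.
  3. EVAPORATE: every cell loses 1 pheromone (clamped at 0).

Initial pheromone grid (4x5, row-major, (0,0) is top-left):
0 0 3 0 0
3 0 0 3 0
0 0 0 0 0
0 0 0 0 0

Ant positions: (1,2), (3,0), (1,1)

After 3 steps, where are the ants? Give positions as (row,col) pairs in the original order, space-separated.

Step 1: ant0:(1,2)->N->(0,2) | ant1:(3,0)->N->(2,0) | ant2:(1,1)->W->(1,0)
  grid max=4 at (0,2)
Step 2: ant0:(0,2)->E->(0,3) | ant1:(2,0)->N->(1,0) | ant2:(1,0)->S->(2,0)
  grid max=5 at (1,0)
Step 3: ant0:(0,3)->W->(0,2) | ant1:(1,0)->S->(2,0) | ant2:(2,0)->N->(1,0)
  grid max=6 at (1,0)

(0,2) (2,0) (1,0)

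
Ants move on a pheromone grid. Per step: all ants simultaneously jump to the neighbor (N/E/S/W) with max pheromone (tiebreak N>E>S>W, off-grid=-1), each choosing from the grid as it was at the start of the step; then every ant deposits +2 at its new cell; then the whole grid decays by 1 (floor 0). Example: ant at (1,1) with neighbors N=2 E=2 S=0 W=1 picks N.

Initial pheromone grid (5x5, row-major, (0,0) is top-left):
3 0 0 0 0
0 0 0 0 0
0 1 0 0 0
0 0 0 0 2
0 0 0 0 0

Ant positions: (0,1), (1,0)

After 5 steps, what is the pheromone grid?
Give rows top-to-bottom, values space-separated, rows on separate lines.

After step 1: ants at (0,0),(0,0)
  6 0 0 0 0
  0 0 0 0 0
  0 0 0 0 0
  0 0 0 0 1
  0 0 0 0 0
After step 2: ants at (0,1),(0,1)
  5 3 0 0 0
  0 0 0 0 0
  0 0 0 0 0
  0 0 0 0 0
  0 0 0 0 0
After step 3: ants at (0,0),(0,0)
  8 2 0 0 0
  0 0 0 0 0
  0 0 0 0 0
  0 0 0 0 0
  0 0 0 0 0
After step 4: ants at (0,1),(0,1)
  7 5 0 0 0
  0 0 0 0 0
  0 0 0 0 0
  0 0 0 0 0
  0 0 0 0 0
After step 5: ants at (0,0),(0,0)
  10 4 0 0 0
  0 0 0 0 0
  0 0 0 0 0
  0 0 0 0 0
  0 0 0 0 0

10 4 0 0 0
0 0 0 0 0
0 0 0 0 0
0 0 0 0 0
0 0 0 0 0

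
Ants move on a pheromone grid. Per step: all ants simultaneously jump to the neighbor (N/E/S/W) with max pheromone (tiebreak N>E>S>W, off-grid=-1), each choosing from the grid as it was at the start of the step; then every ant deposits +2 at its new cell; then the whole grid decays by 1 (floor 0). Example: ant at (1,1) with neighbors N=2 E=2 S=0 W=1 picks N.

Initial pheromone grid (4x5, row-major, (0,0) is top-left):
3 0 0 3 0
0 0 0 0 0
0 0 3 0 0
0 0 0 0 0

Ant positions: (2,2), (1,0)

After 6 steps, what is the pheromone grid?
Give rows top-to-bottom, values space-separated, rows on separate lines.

After step 1: ants at (1,2),(0,0)
  4 0 0 2 0
  0 0 1 0 0
  0 0 2 0 0
  0 0 0 0 0
After step 2: ants at (2,2),(0,1)
  3 1 0 1 0
  0 0 0 0 0
  0 0 3 0 0
  0 0 0 0 0
After step 3: ants at (1,2),(0,0)
  4 0 0 0 0
  0 0 1 0 0
  0 0 2 0 0
  0 0 0 0 0
After step 4: ants at (2,2),(0,1)
  3 1 0 0 0
  0 0 0 0 0
  0 0 3 0 0
  0 0 0 0 0
After step 5: ants at (1,2),(0,0)
  4 0 0 0 0
  0 0 1 0 0
  0 0 2 0 0
  0 0 0 0 0
After step 6: ants at (2,2),(0,1)
  3 1 0 0 0
  0 0 0 0 0
  0 0 3 0 0
  0 0 0 0 0

3 1 0 0 0
0 0 0 0 0
0 0 3 0 0
0 0 0 0 0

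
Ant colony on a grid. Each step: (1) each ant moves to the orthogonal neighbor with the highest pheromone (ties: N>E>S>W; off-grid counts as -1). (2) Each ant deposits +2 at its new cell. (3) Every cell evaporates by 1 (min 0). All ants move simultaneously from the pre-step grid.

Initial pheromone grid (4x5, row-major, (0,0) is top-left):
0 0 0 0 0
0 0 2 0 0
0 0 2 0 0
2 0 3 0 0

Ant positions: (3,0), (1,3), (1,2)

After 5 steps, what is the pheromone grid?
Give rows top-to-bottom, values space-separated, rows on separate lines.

After step 1: ants at (2,0),(1,2),(2,2)
  0 0 0 0 0
  0 0 3 0 0
  1 0 3 0 0
  1 0 2 0 0
After step 2: ants at (3,0),(2,2),(1,2)
  0 0 0 0 0
  0 0 4 0 0
  0 0 4 0 0
  2 0 1 0 0
After step 3: ants at (2,0),(1,2),(2,2)
  0 0 0 0 0
  0 0 5 0 0
  1 0 5 0 0
  1 0 0 0 0
After step 4: ants at (3,0),(2,2),(1,2)
  0 0 0 0 0
  0 0 6 0 0
  0 0 6 0 0
  2 0 0 0 0
After step 5: ants at (2,0),(1,2),(2,2)
  0 0 0 0 0
  0 0 7 0 0
  1 0 7 0 0
  1 0 0 0 0

0 0 0 0 0
0 0 7 0 0
1 0 7 0 0
1 0 0 0 0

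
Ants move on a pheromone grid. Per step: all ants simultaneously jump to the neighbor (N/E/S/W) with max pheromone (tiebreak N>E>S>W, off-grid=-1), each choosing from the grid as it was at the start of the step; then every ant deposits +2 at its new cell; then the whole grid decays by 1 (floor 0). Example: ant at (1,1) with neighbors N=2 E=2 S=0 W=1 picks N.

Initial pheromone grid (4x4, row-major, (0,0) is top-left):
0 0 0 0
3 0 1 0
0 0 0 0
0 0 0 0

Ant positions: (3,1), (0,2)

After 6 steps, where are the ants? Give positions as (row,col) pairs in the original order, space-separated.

Step 1: ant0:(3,1)->N->(2,1) | ant1:(0,2)->S->(1,2)
  grid max=2 at (1,0)
Step 2: ant0:(2,1)->N->(1,1) | ant1:(1,2)->N->(0,2)
  grid max=1 at (0,2)
Step 3: ant0:(1,1)->E->(1,2) | ant1:(0,2)->S->(1,2)
  grid max=4 at (1,2)
Step 4: ant0:(1,2)->N->(0,2) | ant1:(1,2)->N->(0,2)
  grid max=3 at (0,2)
Step 5: ant0:(0,2)->S->(1,2) | ant1:(0,2)->S->(1,2)
  grid max=6 at (1,2)
Step 6: ant0:(1,2)->N->(0,2) | ant1:(1,2)->N->(0,2)
  grid max=5 at (0,2)

(0,2) (0,2)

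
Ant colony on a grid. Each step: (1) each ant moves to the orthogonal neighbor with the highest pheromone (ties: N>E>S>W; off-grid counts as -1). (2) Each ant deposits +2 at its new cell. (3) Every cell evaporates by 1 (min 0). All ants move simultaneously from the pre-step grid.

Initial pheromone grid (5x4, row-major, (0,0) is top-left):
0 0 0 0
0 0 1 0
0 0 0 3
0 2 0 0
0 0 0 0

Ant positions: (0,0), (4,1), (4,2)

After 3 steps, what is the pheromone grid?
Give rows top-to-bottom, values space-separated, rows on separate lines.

After step 1: ants at (0,1),(3,1),(3,2)
  0 1 0 0
  0 0 0 0
  0 0 0 2
  0 3 1 0
  0 0 0 0
After step 2: ants at (0,2),(3,2),(3,1)
  0 0 1 0
  0 0 0 0
  0 0 0 1
  0 4 2 0
  0 0 0 0
After step 3: ants at (0,3),(3,1),(3,2)
  0 0 0 1
  0 0 0 0
  0 0 0 0
  0 5 3 0
  0 0 0 0

0 0 0 1
0 0 0 0
0 0 0 0
0 5 3 0
0 0 0 0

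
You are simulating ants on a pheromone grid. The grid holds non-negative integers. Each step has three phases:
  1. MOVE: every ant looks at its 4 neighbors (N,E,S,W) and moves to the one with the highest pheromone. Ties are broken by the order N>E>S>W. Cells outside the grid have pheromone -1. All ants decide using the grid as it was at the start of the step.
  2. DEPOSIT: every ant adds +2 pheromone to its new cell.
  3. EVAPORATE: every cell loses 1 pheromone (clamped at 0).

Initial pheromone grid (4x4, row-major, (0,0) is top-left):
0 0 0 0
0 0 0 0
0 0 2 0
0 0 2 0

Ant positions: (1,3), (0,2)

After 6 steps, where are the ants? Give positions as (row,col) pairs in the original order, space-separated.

Step 1: ant0:(1,3)->N->(0,3) | ant1:(0,2)->E->(0,3)
  grid max=3 at (0,3)
Step 2: ant0:(0,3)->S->(1,3) | ant1:(0,3)->S->(1,3)
  grid max=3 at (1,3)
Step 3: ant0:(1,3)->N->(0,3) | ant1:(1,3)->N->(0,3)
  grid max=5 at (0,3)
Step 4: ant0:(0,3)->S->(1,3) | ant1:(0,3)->S->(1,3)
  grid max=5 at (1,3)
Step 5: ant0:(1,3)->N->(0,3) | ant1:(1,3)->N->(0,3)
  grid max=7 at (0,3)
Step 6: ant0:(0,3)->S->(1,3) | ant1:(0,3)->S->(1,3)
  grid max=7 at (1,3)

(1,3) (1,3)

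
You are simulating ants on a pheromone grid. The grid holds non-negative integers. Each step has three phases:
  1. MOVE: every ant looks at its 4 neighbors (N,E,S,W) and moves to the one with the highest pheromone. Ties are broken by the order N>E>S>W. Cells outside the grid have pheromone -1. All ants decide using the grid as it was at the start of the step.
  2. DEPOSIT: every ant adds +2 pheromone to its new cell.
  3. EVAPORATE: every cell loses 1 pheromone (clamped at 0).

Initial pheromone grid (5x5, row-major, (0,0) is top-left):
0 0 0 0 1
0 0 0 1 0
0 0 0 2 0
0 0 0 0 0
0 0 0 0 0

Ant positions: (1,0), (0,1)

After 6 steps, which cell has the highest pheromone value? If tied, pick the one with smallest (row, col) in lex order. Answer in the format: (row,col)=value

Answer: (1,4)=3

Derivation:
Step 1: ant0:(1,0)->N->(0,0) | ant1:(0,1)->E->(0,2)
  grid max=1 at (0,0)
Step 2: ant0:(0,0)->E->(0,1) | ant1:(0,2)->E->(0,3)
  grid max=1 at (0,1)
Step 3: ant0:(0,1)->E->(0,2) | ant1:(0,3)->E->(0,4)
  grid max=1 at (0,2)
Step 4: ant0:(0,2)->E->(0,3) | ant1:(0,4)->S->(1,4)
  grid max=1 at (0,3)
Step 5: ant0:(0,3)->E->(0,4) | ant1:(1,4)->N->(0,4)
  grid max=3 at (0,4)
Step 6: ant0:(0,4)->S->(1,4) | ant1:(0,4)->S->(1,4)
  grid max=3 at (1,4)
Final grid:
  0 0 0 0 2
  0 0 0 0 3
  0 0 0 0 0
  0 0 0 0 0
  0 0 0 0 0
Max pheromone 3 at (1,4)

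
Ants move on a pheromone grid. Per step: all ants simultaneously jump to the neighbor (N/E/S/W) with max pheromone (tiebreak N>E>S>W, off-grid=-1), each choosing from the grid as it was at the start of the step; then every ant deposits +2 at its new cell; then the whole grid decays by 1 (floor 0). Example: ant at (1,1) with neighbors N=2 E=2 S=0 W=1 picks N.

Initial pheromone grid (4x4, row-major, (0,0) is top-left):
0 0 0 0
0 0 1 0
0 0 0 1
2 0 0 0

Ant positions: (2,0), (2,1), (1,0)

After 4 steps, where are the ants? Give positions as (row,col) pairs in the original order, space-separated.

Step 1: ant0:(2,0)->S->(3,0) | ant1:(2,1)->N->(1,1) | ant2:(1,0)->N->(0,0)
  grid max=3 at (3,0)
Step 2: ant0:(3,0)->N->(2,0) | ant1:(1,1)->N->(0,1) | ant2:(0,0)->E->(0,1)
  grid max=3 at (0,1)
Step 3: ant0:(2,0)->S->(3,0) | ant1:(0,1)->E->(0,2) | ant2:(0,1)->E->(0,2)
  grid max=3 at (0,2)
Step 4: ant0:(3,0)->N->(2,0) | ant1:(0,2)->W->(0,1) | ant2:(0,2)->W->(0,1)
  grid max=5 at (0,1)

(2,0) (0,1) (0,1)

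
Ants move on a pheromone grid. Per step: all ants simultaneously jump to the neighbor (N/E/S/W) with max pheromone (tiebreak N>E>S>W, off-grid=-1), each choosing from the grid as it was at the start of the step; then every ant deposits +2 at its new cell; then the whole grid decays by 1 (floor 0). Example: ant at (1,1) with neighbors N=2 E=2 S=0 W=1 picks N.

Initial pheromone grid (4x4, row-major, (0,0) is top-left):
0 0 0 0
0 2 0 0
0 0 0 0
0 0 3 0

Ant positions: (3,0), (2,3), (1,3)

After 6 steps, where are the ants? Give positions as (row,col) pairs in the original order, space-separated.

Step 1: ant0:(3,0)->N->(2,0) | ant1:(2,3)->N->(1,3) | ant2:(1,3)->N->(0,3)
  grid max=2 at (3,2)
Step 2: ant0:(2,0)->N->(1,0) | ant1:(1,3)->N->(0,3) | ant2:(0,3)->S->(1,3)
  grid max=2 at (0,3)
Step 3: ant0:(1,0)->N->(0,0) | ant1:(0,3)->S->(1,3) | ant2:(1,3)->N->(0,3)
  grid max=3 at (0,3)
Step 4: ant0:(0,0)->E->(0,1) | ant1:(1,3)->N->(0,3) | ant2:(0,3)->S->(1,3)
  grid max=4 at (0,3)
Step 5: ant0:(0,1)->E->(0,2) | ant1:(0,3)->S->(1,3) | ant2:(1,3)->N->(0,3)
  grid max=5 at (0,3)
Step 6: ant0:(0,2)->E->(0,3) | ant1:(1,3)->N->(0,3) | ant2:(0,3)->S->(1,3)
  grid max=8 at (0,3)

(0,3) (0,3) (1,3)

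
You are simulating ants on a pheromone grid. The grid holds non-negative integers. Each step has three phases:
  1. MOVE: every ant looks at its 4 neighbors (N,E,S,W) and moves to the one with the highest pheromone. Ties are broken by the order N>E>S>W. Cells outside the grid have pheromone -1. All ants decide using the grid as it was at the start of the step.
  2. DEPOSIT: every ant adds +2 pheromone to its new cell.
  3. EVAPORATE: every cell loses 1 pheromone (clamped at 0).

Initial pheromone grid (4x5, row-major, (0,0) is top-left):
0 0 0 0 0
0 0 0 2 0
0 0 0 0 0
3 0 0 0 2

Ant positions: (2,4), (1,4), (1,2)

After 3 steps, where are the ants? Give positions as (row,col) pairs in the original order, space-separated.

Step 1: ant0:(2,4)->S->(3,4) | ant1:(1,4)->W->(1,3) | ant2:(1,2)->E->(1,3)
  grid max=5 at (1,3)
Step 2: ant0:(3,4)->N->(2,4) | ant1:(1,3)->N->(0,3) | ant2:(1,3)->N->(0,3)
  grid max=4 at (1,3)
Step 3: ant0:(2,4)->S->(3,4) | ant1:(0,3)->S->(1,3) | ant2:(0,3)->S->(1,3)
  grid max=7 at (1,3)

(3,4) (1,3) (1,3)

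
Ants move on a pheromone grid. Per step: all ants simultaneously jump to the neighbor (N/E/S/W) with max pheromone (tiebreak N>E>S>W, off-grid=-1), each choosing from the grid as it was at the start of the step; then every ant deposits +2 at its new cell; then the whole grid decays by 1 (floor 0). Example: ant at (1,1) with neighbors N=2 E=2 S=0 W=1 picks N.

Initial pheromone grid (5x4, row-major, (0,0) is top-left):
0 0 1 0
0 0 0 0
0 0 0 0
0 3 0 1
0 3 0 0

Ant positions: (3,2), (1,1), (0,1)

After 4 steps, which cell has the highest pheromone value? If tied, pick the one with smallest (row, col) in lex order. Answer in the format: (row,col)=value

Answer: (0,2)=5

Derivation:
Step 1: ant0:(3,2)->W->(3,1) | ant1:(1,1)->N->(0,1) | ant2:(0,1)->E->(0,2)
  grid max=4 at (3,1)
Step 2: ant0:(3,1)->S->(4,1) | ant1:(0,1)->E->(0,2) | ant2:(0,2)->W->(0,1)
  grid max=3 at (0,2)
Step 3: ant0:(4,1)->N->(3,1) | ant1:(0,2)->W->(0,1) | ant2:(0,1)->E->(0,2)
  grid max=4 at (0,2)
Step 4: ant0:(3,1)->S->(4,1) | ant1:(0,1)->E->(0,2) | ant2:(0,2)->W->(0,1)
  grid max=5 at (0,2)
Final grid:
  0 4 5 0
  0 0 0 0
  0 0 0 0
  0 3 0 0
  0 3 0 0
Max pheromone 5 at (0,2)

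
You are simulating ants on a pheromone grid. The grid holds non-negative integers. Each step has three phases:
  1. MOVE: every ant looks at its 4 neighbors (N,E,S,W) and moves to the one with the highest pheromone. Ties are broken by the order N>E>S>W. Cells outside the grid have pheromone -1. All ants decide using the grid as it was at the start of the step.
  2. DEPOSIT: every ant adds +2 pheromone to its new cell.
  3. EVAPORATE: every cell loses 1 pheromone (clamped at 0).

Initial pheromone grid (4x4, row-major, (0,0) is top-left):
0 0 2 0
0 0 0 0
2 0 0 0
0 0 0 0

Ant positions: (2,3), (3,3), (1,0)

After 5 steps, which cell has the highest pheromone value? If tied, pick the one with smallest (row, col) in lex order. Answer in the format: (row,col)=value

Answer: (1,3)=5

Derivation:
Step 1: ant0:(2,3)->N->(1,3) | ant1:(3,3)->N->(2,3) | ant2:(1,0)->S->(2,0)
  grid max=3 at (2,0)
Step 2: ant0:(1,3)->S->(2,3) | ant1:(2,3)->N->(1,3) | ant2:(2,0)->N->(1,0)
  grid max=2 at (1,3)
Step 3: ant0:(2,3)->N->(1,3) | ant1:(1,3)->S->(2,3) | ant2:(1,0)->S->(2,0)
  grid max=3 at (1,3)
Step 4: ant0:(1,3)->S->(2,3) | ant1:(2,3)->N->(1,3) | ant2:(2,0)->N->(1,0)
  grid max=4 at (1,3)
Step 5: ant0:(2,3)->N->(1,3) | ant1:(1,3)->S->(2,3) | ant2:(1,0)->S->(2,0)
  grid max=5 at (1,3)
Final grid:
  0 0 0 0
  0 0 0 5
  3 0 0 5
  0 0 0 0
Max pheromone 5 at (1,3)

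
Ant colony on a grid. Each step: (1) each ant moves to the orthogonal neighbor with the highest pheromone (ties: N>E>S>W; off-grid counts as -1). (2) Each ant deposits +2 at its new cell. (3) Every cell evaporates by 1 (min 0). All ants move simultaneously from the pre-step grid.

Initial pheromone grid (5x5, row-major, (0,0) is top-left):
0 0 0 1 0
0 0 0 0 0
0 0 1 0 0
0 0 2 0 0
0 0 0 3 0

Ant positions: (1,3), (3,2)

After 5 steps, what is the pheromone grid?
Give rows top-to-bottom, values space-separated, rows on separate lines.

After step 1: ants at (0,3),(2,2)
  0 0 0 2 0
  0 0 0 0 0
  0 0 2 0 0
  0 0 1 0 0
  0 0 0 2 0
After step 2: ants at (0,4),(3,2)
  0 0 0 1 1
  0 0 0 0 0
  0 0 1 0 0
  0 0 2 0 0
  0 0 0 1 0
After step 3: ants at (0,3),(2,2)
  0 0 0 2 0
  0 0 0 0 0
  0 0 2 0 0
  0 0 1 0 0
  0 0 0 0 0
After step 4: ants at (0,4),(3,2)
  0 0 0 1 1
  0 0 0 0 0
  0 0 1 0 0
  0 0 2 0 0
  0 0 0 0 0
After step 5: ants at (0,3),(2,2)
  0 0 0 2 0
  0 0 0 0 0
  0 0 2 0 0
  0 0 1 0 0
  0 0 0 0 0

0 0 0 2 0
0 0 0 0 0
0 0 2 0 0
0 0 1 0 0
0 0 0 0 0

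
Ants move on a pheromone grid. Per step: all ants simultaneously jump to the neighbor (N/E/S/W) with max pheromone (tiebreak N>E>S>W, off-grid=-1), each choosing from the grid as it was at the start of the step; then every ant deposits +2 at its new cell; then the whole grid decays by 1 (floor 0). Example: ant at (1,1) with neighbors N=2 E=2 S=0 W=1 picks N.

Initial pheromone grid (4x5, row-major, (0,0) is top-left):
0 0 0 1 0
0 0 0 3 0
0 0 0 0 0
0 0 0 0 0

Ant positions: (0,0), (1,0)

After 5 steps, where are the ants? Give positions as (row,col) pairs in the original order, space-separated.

Step 1: ant0:(0,0)->E->(0,1) | ant1:(1,0)->N->(0,0)
  grid max=2 at (1,3)
Step 2: ant0:(0,1)->W->(0,0) | ant1:(0,0)->E->(0,1)
  grid max=2 at (0,0)
Step 3: ant0:(0,0)->E->(0,1) | ant1:(0,1)->W->(0,0)
  grid max=3 at (0,0)
Step 4: ant0:(0,1)->W->(0,0) | ant1:(0,0)->E->(0,1)
  grid max=4 at (0,0)
Step 5: ant0:(0,0)->E->(0,1) | ant1:(0,1)->W->(0,0)
  grid max=5 at (0,0)

(0,1) (0,0)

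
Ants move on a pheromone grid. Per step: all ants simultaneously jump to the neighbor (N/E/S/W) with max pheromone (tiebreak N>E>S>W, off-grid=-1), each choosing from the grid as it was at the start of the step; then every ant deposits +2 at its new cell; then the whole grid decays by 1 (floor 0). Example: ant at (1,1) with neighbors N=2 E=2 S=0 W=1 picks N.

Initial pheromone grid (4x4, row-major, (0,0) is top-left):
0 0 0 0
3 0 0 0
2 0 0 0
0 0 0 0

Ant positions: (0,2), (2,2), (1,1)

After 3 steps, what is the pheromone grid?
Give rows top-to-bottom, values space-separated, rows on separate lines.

After step 1: ants at (0,3),(1,2),(1,0)
  0 0 0 1
  4 0 1 0
  1 0 0 0
  0 0 0 0
After step 2: ants at (1,3),(0,2),(2,0)
  0 0 1 0
  3 0 0 1
  2 0 0 0
  0 0 0 0
After step 3: ants at (0,3),(0,3),(1,0)
  0 0 0 3
  4 0 0 0
  1 0 0 0
  0 0 0 0

0 0 0 3
4 0 0 0
1 0 0 0
0 0 0 0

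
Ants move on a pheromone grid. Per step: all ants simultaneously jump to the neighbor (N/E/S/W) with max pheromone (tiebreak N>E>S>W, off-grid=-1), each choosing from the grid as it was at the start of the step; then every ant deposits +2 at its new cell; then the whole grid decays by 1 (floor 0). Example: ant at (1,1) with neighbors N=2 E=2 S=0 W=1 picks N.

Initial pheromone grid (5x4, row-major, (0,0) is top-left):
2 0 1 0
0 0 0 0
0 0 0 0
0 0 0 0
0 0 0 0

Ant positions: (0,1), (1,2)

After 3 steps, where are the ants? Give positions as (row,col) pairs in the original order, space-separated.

Step 1: ant0:(0,1)->W->(0,0) | ant1:(1,2)->N->(0,2)
  grid max=3 at (0,0)
Step 2: ant0:(0,0)->E->(0,1) | ant1:(0,2)->E->(0,3)
  grid max=2 at (0,0)
Step 3: ant0:(0,1)->W->(0,0) | ant1:(0,3)->W->(0,2)
  grid max=3 at (0,0)

(0,0) (0,2)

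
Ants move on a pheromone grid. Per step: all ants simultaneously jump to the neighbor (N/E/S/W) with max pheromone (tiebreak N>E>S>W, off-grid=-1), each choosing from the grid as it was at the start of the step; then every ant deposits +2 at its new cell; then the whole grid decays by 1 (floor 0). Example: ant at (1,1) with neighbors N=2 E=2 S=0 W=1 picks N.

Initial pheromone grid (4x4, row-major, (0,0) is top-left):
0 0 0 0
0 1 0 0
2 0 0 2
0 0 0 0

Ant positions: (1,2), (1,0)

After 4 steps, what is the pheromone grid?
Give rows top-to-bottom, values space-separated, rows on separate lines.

After step 1: ants at (1,1),(2,0)
  0 0 0 0
  0 2 0 0
  3 0 0 1
  0 0 0 0
After step 2: ants at (0,1),(1,0)
  0 1 0 0
  1 1 0 0
  2 0 0 0
  0 0 0 0
After step 3: ants at (1,1),(2,0)
  0 0 0 0
  0 2 0 0
  3 0 0 0
  0 0 0 0
After step 4: ants at (0,1),(1,0)
  0 1 0 0
  1 1 0 0
  2 0 0 0
  0 0 0 0

0 1 0 0
1 1 0 0
2 0 0 0
0 0 0 0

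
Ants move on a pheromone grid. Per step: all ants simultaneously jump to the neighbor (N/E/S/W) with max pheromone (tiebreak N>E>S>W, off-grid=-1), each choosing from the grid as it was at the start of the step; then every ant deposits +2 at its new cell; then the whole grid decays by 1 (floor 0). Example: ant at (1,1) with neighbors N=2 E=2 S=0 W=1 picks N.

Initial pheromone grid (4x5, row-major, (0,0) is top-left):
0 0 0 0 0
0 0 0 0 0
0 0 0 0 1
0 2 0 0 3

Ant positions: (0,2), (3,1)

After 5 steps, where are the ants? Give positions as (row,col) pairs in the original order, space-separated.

Step 1: ant0:(0,2)->E->(0,3) | ant1:(3,1)->N->(2,1)
  grid max=2 at (3,4)
Step 2: ant0:(0,3)->E->(0,4) | ant1:(2,1)->S->(3,1)
  grid max=2 at (3,1)
Step 3: ant0:(0,4)->S->(1,4) | ant1:(3,1)->N->(2,1)
  grid max=1 at (1,4)
Step 4: ant0:(1,4)->N->(0,4) | ant1:(2,1)->S->(3,1)
  grid max=2 at (3,1)
Step 5: ant0:(0,4)->S->(1,4) | ant1:(3,1)->N->(2,1)
  grid max=1 at (1,4)

(1,4) (2,1)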